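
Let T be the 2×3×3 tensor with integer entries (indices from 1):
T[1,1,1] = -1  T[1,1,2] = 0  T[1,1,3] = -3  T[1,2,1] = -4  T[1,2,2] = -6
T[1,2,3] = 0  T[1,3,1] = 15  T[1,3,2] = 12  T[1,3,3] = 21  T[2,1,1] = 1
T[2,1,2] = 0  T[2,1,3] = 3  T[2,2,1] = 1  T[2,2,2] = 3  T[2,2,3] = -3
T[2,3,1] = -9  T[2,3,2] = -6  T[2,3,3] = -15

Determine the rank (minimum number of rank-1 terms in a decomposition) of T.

2

Lower bound: the mode-1 unfolding of T (rows indexed by i, columns by (j,k) = (1,1), (1,2), (1,3), (2,1), (2,2), (2,3), (3,1), (3,2), (3,3)) is [[-1, 0, -3, -4, -6, 0, 15, 12, 21], [1, 0, 3, 1, 3, -3, -9, -6, -15]].
There the 2×2 minor on rows i ∈ {1, 2}, columns (j,k) ∈ {(1,1), (2,1)} is det [[-1, -4], [1, 1]] = 3 ≠ 0, so this unfolding has rank ≥ 2; CP rank is at least every unfolding rank, so rank(T) ≥ 2. (Flattening ranks never certify an upper bound on CP rank; for that we must actually write T with 2 rank-1 terms.)
Upper bound — finding two terms. Write S_k = T[:,:,k] for the frontal slices: S₁ = [[-1, -4, 15], [1, 1, -9]], S₂ = [[0, -6, 12], [0, 3, -6]], S₃ = [[-3, 0, 21], [3, -3, -15]].
If T = a₁ ⊗ b₁ ⊗ c₁ + a₂ ⊗ b₂ ⊗ c₂ then each S_k = c₁[k]·a₁b₁ᵀ + c₂[k]·a₂b₂ᵀ. S₁ and S₂ are linearly independent, so a₁b₁ᵀ and a₂b₂ᵀ must span the same plane of matrices: they are the rank-1 matrices of the form x·S₁ + y·S₂.
The 2×2 minor of x·S₁ + y·S₂ on rows {1,2}, columns {1,2} is 3·x² + 3·xy = 3·(x + y)(x), vanishing at (x:y) = (1:-1) and (0:1).
M₁ = S₁ − S₂ = [[-1, 2, 3], [1, -2, -3]] = −[1, -1][1, -2, -3]ᵀ and M₂ = S₂ = [[0, -6, 12], [0, 3, -6]] = (-3)·[2, -1][0, 1, -2]ᵀ, so take a₁ = [1, -1], b₁ = [1, -2, -3], a₂ = [2, -1], b₂ = [0, 1, -2].
Each slice is an integer combination of E₁ = a₁b₁ᵀ and E₂ = a₂b₂ᵀ: S₁ = −E₁ − 3·E₂, S₂ = −3·E₂, S₃ = −3·E₁ − 3·E₂; reading off coefficients, c₁ = [-1, 0, -3] and c₂ = [-3, -3, -3].
Hence T = [1, -1] ⊗ [1, -2, -3] ⊗ [-1, 0, -3] + [2, -1] ⊗ [0, 1, -2] ⊗ [-3, -3, -3], so rank(T) ≤ 2.
These bounds meet, so rank(T) = 2.
Check entry T[2,2,3] = -3: (-1)·(-2)·(-3) + (-1)·(1)·(-3) = -3.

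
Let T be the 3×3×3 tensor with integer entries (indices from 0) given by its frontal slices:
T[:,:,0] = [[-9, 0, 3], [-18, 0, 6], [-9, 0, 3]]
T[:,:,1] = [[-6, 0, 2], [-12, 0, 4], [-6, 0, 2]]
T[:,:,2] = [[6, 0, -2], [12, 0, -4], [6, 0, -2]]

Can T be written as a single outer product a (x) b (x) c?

If T = a (x) b (x) c then every fibre of T is a multiple of the corresponding factor, so read the factors off the fibres through the nonzero entry T[0,0,0] = -9.
The mode-1 fibre T[:,0,0] = [-9, -18, -9] gives a = [1, 2, 1] (primitive direction); the mode-2 fibre T[0,:,0] = [-9, 0, 3] gives b = [3, 0, -1]; then c[k] = T[0,0,k] / (a[0]·b[0]) = [-9, -6, 6] / 3 = [-3, -2, 2].
Expanding [1, 2, 1] (x) [3, 0, -1] (x) [-3, -2, 2] reproduces all 27 entries of T, so T = [1, 2, 1] (x) [3, 0, -1] (x) [-3, -2, 2] and rank(T) ≤ 1.
Equivalently every frontal slice T[:,:,k] is c[k] times the rank-1 matrix [1, 2, 1] (x) [3, 0, -1]. So T has rank 1 (it is nonzero).

Yes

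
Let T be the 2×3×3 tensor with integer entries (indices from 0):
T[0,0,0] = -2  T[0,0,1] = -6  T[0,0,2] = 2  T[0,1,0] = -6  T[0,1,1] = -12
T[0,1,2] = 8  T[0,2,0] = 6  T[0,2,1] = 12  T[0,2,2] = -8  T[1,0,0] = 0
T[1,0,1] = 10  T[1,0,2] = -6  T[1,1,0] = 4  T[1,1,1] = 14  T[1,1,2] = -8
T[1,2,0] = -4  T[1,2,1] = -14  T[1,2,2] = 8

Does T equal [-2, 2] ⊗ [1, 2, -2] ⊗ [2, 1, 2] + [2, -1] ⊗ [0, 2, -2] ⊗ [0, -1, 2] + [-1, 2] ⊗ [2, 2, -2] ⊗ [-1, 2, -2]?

No

Reconstruct entry (0,0,2) from the claimed factors: Σₗ aₗ[0]bₗ[0]cₗ[2] = (-2)·(1)·(2) + (2)·(0)·(2) + (-1)·(2)·(-2) = 0, but T[0,0,2] = 2. The claim is false.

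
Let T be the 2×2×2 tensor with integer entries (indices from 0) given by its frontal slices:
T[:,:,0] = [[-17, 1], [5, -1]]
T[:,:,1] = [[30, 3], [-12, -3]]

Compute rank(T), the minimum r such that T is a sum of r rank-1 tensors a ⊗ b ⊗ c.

Lower bound: in the mode-1 unfolding of T (rows indexed by i, columns by (j,k)) the 2×2 minor on rows i ∈ {0, 1}, columns (j,k) ∈ {(0,0), (0,1)} is det [[-17, 30], [5, -12]] = 54 ≠ 0, so that unfolding has rank ≥ 2 and hence rank(T) ≥ 2 (CP rank is at least every unfolding rank, though it can be larger).
Upper bound: with S_k = T[:,:,k], the two rank-1 terms a₁b₁ᵀ, a₂b₂ᵀ are the rank-1 members of the pencil x·S₀ + y·S₁.
det(x·S₀ + y·S₁) is 12·x² + 18·xy − 54·y² = 6·(2·x − 3·y)(x + 3·y), vanishing at (x:y) = (3:2) and (3:-1).
M₁ = 3·S₀ + 2·S₁ = [[9, 9], [-9, -9]] = 9·[1, -1][1, 1]ᵀ and M₂ = 3·S₀ − S₁ = [[-81, 0], [27, 0]] = (-27)·[3, -1][1, 0]ᵀ, so take a₁ = [1, -1], b₁ = [1, 1], a₂ = [3, -1], b₂ = [1, 0].
Each slice is an integer combination of E₁ = a₁b₁ᵀ and E₂ = a₂b₂ᵀ: S₀ = E₁ − 6·E₂, S₁ = 3·E₁ + 9·E₂; reading off coefficients, c₁ = [1, 3] and c₂ = [-6, 9].
Hence T = [1, -1] ⊗ [1, 1] ⊗ [1, 3] + [3, -1] ⊗ [1, 0] ⊗ [-6, 9], so rank(T) ≤ 2.
These bounds meet, so rank(T) = 2.

2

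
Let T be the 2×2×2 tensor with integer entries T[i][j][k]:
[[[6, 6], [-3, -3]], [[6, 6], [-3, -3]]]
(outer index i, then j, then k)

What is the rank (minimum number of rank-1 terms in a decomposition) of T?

Lower bound: T ≠ 0 (e.g. T[0,0,0] = 6), so rank(T) ≥ 1.
Upper bound: if T = a ⊗ b ⊗ c then every fibre of T is a multiple of the corresponding factor, so read the factors off the fibres through the nonzero entry T[0,0,0] = 6.
The mode-1 fibre T[:,0,0] = [6, 6] gives a = (1, 1) (primitive direction); the mode-2 fibre T[0,:,0] = [6, -3] gives b = (2, -1); then c[k] = T[0,0,k] / (a[0]·b[0]) = [6, 6] / 2 = (3, 3).
Expanding (1, 1) ⊗ (2, -1) ⊗ (3, 3) reproduces all 8 entries of T, so T = (1, 1) ⊗ (2, -1) ⊗ (3, 3) and rank(T) ≤ 1.
These bounds meet, so rank(T) = 1.

1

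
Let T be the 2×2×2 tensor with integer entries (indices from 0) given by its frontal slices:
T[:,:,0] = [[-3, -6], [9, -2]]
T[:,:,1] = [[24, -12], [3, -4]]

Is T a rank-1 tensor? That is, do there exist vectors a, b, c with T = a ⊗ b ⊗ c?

The mode-1 unfolding of T (rows indexed by i, columns by (j,k) = (0,0), (0,1), (1,0), (1,1)) is [[-3, 24, -6, -12], [9, 3, -2, -4]].
There the 2×2 minor on rows i ∈ {0, 1}, columns (j,k) ∈ {(0,0), (0,1)} is det [[-3, 24], [9, 3]] = -225 ≠ 0, so this unfolding has rank ≥ 2; CP rank is at least every unfolding rank, so rank(T) ≥ 2.
In particular rank(T) ≥ 2 > 1, so T is not rank-1.

No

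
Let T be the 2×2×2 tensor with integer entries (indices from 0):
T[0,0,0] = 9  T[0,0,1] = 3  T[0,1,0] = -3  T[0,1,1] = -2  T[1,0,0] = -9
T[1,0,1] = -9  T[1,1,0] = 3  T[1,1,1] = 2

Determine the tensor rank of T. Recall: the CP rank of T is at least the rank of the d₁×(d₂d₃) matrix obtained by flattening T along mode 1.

Lower bound: the mode-1 unfolding of T (rows indexed by i, columns by (j,k) = (0,0), (0,1), (1,0), (1,1)) is [[9, 3, -3, -2], [-9, -9, 3, 2]].
There the 2×2 minor on rows i ∈ {0, 1}, columns (j,k) ∈ {(0,0), (0,1)} is det [[9, 3], [-9, -9]] = -54 ≠ 0, so this unfolding has rank ≥ 2; CP rank is at least every unfolding rank, so rank(T) ≥ 2. (Flattening ranks never certify an upper bound on CP rank; for that we must actually write T with 2 rank-1 terms.)
Upper bound — finding two terms. Write S_k = T[:,:,k] for the frontal slices: S₀ = [[9, -3], [-9, 3]], S₁ = [[3, -2], [-9, 2]].
If T = a₁ ⊗ b₁ ⊗ c₁ + a₂ ⊗ b₂ ⊗ c₂ then each S_k = c₁[k]·a₁b₁ᵀ + c₂[k]·a₂b₂ᵀ. S₀ and S₁ are linearly independent, so a₁b₁ᵀ and a₂b₂ᵀ must span the same plane of matrices: they are the rank-1 matrices of the form x·S₀ + y·S₁.
det(x·S₀ + y·S₁) is −18·xy − 12·y² = (-6)·(3·x + 2·y)(y), vanishing at (x:y) = (2:-3) and (1:0).
M₁ = 2·S₀ − 3·S₁ = [[9, 0], [9, 0]] = 9·[1, 1][1, 0]ᵀ and M₂ = S₀ = [[9, -3], [-9, 3]] = 3·[1, -1][3, -1]ᵀ, so take a₁ = [1, 1], b₁ = [1, 0], a₂ = [1, -1], b₂ = [3, -1].
Each slice is an integer combination of E₁ = a₁b₁ᵀ and E₂ = a₂b₂ᵀ: S₀ = 3·E₂, S₁ = −3·E₁ + 2·E₂; reading off coefficients, c₁ = [0, -3] and c₂ = [3, 2].
Hence T = [1, 1] ⊗ [1, 0] ⊗ [0, -3] + [1, -1] ⊗ [3, -1] ⊗ [3, 2], so rank(T) ≤ 2.
These bounds meet, so rank(T) = 2.
Check entry T[0,0,0] = 9: (1)·(1)·(0) + (1)·(3)·(3) = 9.

2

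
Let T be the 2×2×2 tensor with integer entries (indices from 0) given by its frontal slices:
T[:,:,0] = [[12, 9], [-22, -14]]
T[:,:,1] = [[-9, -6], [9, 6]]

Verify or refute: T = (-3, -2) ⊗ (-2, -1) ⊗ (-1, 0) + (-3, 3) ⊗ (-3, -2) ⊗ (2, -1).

Reconstruct entrywise from the claimed factors. For example, T[1,1,1] = 6 and Σₗ aₗ[1]bₗ[1]cₗ[1] = (-2)·(-1)·(0) + (3)·(-2)·(-1) = 6; checking all 8 entries, every one matches. The claim holds.

Yes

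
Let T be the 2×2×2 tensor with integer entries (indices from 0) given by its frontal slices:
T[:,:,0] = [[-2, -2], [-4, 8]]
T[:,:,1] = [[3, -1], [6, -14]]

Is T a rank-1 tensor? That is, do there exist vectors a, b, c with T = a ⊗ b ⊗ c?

The mode-3 unfolding of T (rows indexed by k, columns by (i,j) = (0,0), (0,1), (1,0), (1,1)) is [[-2, -2, -4, 8], [3, -1, 6, -14]].
There the 2×2 minor on rows k ∈ {0, 1}, columns (i,j) ∈ {(0,0), (0,1)} is det [[-2, -2], [3, -1]] = 8 ≠ 0, so this unfolding has rank ≥ 2; CP rank is at least every unfolding rank, so rank(T) ≥ 2.
In particular rank(T) ≥ 2 > 1, so T is not rank-1.

No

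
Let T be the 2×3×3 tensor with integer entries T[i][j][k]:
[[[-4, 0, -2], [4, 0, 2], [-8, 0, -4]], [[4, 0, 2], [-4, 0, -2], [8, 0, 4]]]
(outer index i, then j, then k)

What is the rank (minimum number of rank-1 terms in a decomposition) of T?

1

Lower bound: T ≠ 0 (e.g. T[0,0,0] = -4), so rank(T) ≥ 1.
Upper bound: if T = a ⊗ b ⊗ c then every fibre of T is a multiple of the corresponding factor, so read the factors off the fibres through the nonzero entry T[0,0,0] = -4.
The mode-1 fibre T[:,0,0] = [-4, 4] gives a = [1, -1] (primitive direction); the mode-2 fibre T[0,:,0] = [-4, 4, -8] gives b = [1, -1, 2]; then c[k] = T[0,0,k] / (a[0]·b[0]) = [-4, 0, -2] / 1 = [-4, 0, -2].
Expanding [1, -1] ⊗ [1, -1, 2] ⊗ [-4, 0, -2] reproduces all 18 entries of T, so T = [1, -1] ⊗ [1, -1, 2] ⊗ [-4, 0, -2] and rank(T) ≤ 1.
These bounds meet, so rank(T) = 1.
Check entry T[1,2,0] = 8: (-1)·(2)·(-4) = 8.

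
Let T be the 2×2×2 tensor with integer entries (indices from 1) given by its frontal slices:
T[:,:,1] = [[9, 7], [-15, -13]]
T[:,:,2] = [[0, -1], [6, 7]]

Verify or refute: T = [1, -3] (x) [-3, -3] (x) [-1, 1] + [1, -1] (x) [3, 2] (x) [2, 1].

Yes

Reconstruct entrywise from the claimed factors. For example, T[2,2,1] = -13 and Σₗ aₗ[2]bₗ[2]cₗ[1] = (-3)·(-3)·(-1) + (-1)·(2)·(2) = -13; checking all 8 entries, every one matches. The claim holds.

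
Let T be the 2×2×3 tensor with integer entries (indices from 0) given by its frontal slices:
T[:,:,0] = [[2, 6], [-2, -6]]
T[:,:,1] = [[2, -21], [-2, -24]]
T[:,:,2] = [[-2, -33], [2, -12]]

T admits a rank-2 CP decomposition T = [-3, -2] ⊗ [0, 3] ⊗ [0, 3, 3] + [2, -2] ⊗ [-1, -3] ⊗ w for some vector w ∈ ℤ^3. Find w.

w = [-1, -1, 1]

Subtract the known terms from T to get the rank-1 residual R = [2, -2] ⊗ [-1, -3] ⊗ w, so R[i,j,k] = a[i]·b[j]·w[k]. Pick indices with nonzero a[0]·b[0] = (2)·(-1) = -2. Only the fibre through (0,0,·) is needed: R[0,0,:] = T[0,0,:] − Σₗ aₗ[0]bₗ[0]cₗ = [2, 2, -2] − (-3)·(0)·[0, 3, 3] = [2, 2, -2]. Then w[k] = R[0,0,k] / -2 for each k, giving w = [2, 2, -2] / -2 = [-1, -1, 1].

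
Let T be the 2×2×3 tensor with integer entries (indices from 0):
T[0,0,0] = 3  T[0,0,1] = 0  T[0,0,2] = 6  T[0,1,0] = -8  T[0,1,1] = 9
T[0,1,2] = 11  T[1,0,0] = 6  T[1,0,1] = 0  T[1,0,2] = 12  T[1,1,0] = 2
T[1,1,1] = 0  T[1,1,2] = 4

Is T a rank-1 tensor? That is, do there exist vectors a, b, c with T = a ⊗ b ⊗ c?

No

The mode-3 unfolding of T (rows indexed by k, columns by (i,j) = (0,0), (0,1), (1,0), (1,1)) is [[3, -8, 6, 2], [0, 9, 0, 0], [6, 11, 12, 4]].
There the 2×2 minor on rows k ∈ {0, 1}, columns (i,j) ∈ {(0,0), (0,1)} is det [[3, -8], [0, 9]] = 27 ≠ 0, so this unfolding has rank ≥ 2; CP rank is at least every unfolding rank, so rank(T) ≥ 2.
In particular rank(T) ≥ 2 > 1, so T is not rank-1.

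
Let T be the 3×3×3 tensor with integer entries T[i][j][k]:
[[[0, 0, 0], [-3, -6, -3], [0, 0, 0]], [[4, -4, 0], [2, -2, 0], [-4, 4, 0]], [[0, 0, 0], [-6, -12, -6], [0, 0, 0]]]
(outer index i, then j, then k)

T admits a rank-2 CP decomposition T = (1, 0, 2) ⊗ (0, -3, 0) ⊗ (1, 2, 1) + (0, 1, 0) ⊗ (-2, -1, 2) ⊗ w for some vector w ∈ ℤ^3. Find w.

Subtract the known terms from T to get the rank-1 residual R = (0, 1, 0) ⊗ (-2, -1, 2) ⊗ w, so R[i,j,k] = a[i]·b[j]·w[k]. Pick indices with nonzero a[1]·b[0] = (1)·(-2) = -2. Only the fibre through (1,0,·) is needed: R[1,0,:] = T[1,0,:] − Σₗ aₗ[1]bₗ[0]cₗ = [4, -4, 0] − (0)·(0)·(1, 2, 1) = [4, -4, 0]. Then w[k] = R[1,0,k] / -2 for each k, giving w = [4, -4, 0] / -2 = (-2, 2, 0).

w = (-2, 2, 0)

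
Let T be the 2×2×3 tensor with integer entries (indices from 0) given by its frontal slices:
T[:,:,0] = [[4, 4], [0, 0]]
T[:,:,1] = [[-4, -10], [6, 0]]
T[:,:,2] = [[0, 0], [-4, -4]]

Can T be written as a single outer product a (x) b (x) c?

The mode-3 unfolding of T (rows indexed by k, columns by (i,j) = (0,0), (0,1), (1,0), (1,1)) is [[4, 4, 0, 0], [-4, -10, 6, 0], [0, 0, -4, -4]].
There the 3×3 minor on rows k ∈ {0, 1, 2}, columns (i,j) ∈ {(0,0), (0,1), (1,0)} is det [[4, 4, 0], [-4, -10, 6], [0, 0, -4]] = 96 ≠ 0, so this unfolding has rank ≥ 3; CP rank is at least every unfolding rank, so rank(T) ≥ 3.
In particular rank(T) ≥ 3 > 1, so T is not rank-1.

No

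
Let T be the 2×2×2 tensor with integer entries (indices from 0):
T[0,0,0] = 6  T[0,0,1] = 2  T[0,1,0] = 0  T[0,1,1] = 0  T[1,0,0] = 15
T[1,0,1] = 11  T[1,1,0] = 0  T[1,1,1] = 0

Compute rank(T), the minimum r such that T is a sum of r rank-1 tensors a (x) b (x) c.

Lower bound: in the mode-3 unfolding of T (rows indexed by k, columns by (i,j)) the 2×2 minor on rows k ∈ {0, 1}, columns (i,j) ∈ {(0,0), (1,0)} is det [[6, 15], [2, 11]] = 36 ≠ 0, so that unfolding has rank ≥ 2 and hence rank(T) ≥ 2 (CP rank is at least every unfolding rank, though it can be larger).
Upper bound: T[:,j,:] = b[j]·M for every slice, with b = [1, 0] and M = [[6, 2], [15, 11]] (rows i, columns k).
Splitting M by its rows (i = 0, 1), M = [1, 0][6, 2]ᵀ + [0, 1][15, 11]ᵀ.
Hence T = [1, 0] (x) [1, 0] (x) [6, 2] + [0, 1] (x) [1, 0] (x) [15, 11], so rank(T) ≤ 2.
These bounds meet, so rank(T) = 2.

2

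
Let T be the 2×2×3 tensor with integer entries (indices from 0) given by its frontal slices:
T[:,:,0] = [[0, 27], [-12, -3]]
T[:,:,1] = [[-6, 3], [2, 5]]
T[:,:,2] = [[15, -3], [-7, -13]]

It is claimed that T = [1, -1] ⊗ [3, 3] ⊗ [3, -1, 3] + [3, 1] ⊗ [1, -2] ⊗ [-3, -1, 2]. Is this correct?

Reconstruct entrywise from the claimed factors. For example, T[1,0,1] = 2 and Σₗ aₗ[1]bₗ[0]cₗ[1] = (-1)·(3)·(-1) + (1)·(1)·(-1) = 2; checking all 12 entries, every one matches. The claim holds.

Yes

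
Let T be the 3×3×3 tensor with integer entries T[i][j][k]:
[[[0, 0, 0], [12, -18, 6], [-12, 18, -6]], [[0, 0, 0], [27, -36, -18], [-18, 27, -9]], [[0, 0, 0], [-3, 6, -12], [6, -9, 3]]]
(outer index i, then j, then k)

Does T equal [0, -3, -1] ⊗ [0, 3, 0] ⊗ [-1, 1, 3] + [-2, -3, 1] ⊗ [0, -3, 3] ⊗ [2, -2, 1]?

Reconstruct entry (0,1,1) from the claimed factors: Σₗ aₗ[0]bₗ[1]cₗ[1] = (0)·(3)·(1) + (-2)·(-3)·(-2) = -12, but T[0,1,1] = -18. The claim is false.

No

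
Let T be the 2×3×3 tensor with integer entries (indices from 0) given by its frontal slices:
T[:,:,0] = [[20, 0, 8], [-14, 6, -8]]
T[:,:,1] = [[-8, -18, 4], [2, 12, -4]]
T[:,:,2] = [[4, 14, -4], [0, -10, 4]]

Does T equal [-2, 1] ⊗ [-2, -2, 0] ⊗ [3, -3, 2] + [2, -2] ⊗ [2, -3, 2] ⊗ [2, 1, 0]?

Reconstruct entry (0,0,2) from the claimed factors: Σₗ aₗ[0]bₗ[0]cₗ[2] = (-2)·(-2)·(2) + (2)·(2)·(0) = 8, but T[0,0,2] = 4. The claim is false.

No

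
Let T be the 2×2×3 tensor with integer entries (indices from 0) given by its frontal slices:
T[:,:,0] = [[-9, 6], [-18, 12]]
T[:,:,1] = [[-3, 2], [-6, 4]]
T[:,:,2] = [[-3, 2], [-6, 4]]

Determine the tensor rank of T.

1

Lower bound: T ≠ 0 (e.g. T[0,0,0] = -9), so rank(T) ≥ 1.
Upper bound: if T = a (x) b (x) c then every fibre of T is a multiple of the corresponding factor, so read the factors off the fibres through the nonzero entry T[0,0,0] = -9.
The mode-1 fibre T[:,0,0] = [-9, -18] gives a = (1, 2) (primitive direction); the mode-2 fibre T[0,:,0] = [-9, 6] gives b = (3, -2); then c[k] = T[0,0,k] / (a[0]·b[0]) = [-9, -3, -3] / 3 = (-3, -1, -1).
Expanding (1, 2) (x) (3, -2) (x) (-3, -1, -1) reproduces all 12 entries of T, so T = (1, 2) (x) (3, -2) (x) (-3, -1, -1) and rank(T) ≤ 1.
These bounds meet, so rank(T) = 1.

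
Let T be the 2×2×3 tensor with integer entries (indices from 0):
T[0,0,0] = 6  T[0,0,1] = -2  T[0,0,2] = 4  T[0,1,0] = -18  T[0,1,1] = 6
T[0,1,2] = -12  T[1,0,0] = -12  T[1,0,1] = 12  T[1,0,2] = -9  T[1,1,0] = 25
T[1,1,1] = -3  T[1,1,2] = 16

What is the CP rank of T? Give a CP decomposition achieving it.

rank(T) = 2

Lower bound: the mode-1 unfolding of T (rows indexed by i, columns by (j,k) = (0,0), (0,1), (0,2), (1,0), (1,1), (1,2)) is [[6, -2, 4, -18, 6, -12], [-12, 12, -9, 25, -3, 16]].
There the 2×2 minor on rows i ∈ {0, 1}, columns (j,k) ∈ {(0,0), (0,1)} is det [[6, -2], [-12, 12]] = 48 ≠ 0, so this unfolding has rank ≥ 2; CP rank is at least every unfolding rank, so rank(T) ≥ 2. (This is only a lower bound: in general the CP rank may exceed every unfolding rank, so we still need to exhibit 2 rank-1 terms summing to T.)
Upper bound — finding two terms. Write S_k = T[:,:,k] for the frontal slices: S₀ = [[6, -18], [-12, 25]], S₁ = [[-2, 6], [12, -3]], S₂ = [[4, -12], [-9, 16]].
If T = a₁ ⊗ b₁ ⊗ c₁ + a₂ ⊗ b₂ ⊗ c₂ then each S_k = c₁[k]·a₁b₁ᵀ + c₂[k]·a₂b₂ᵀ. S₀ and S₁ are linearly independent, so a₁b₁ᵀ and a₂b₂ᵀ must span the same plane of matrices: they are the rank-1 matrices of the form x·S₀ + y·S₁.
det(x·S₀ + y·S₁) is −66·x² + 220·xy − 66·y² = (-22)·(x − 3·y)(3·x − y), vanishing at (x:y) = (3:1) and (1:3).
M₁ = 3·S₀ + S₁ = [[16, -48], [-24, 72]] = 8·[2, -3][1, -3]ᵀ and M₂ = S₀ + 3·S₁ = [[0, 0], [24, 16]] = 8·[0, 1][3, 2]ᵀ, so take a₁ = [2, -3], b₁ = [1, -3], a₂ = [0, 1], b₂ = [3, 2].
Each slice is an integer combination of E₁ = a₁b₁ᵀ and E₂ = a₂b₂ᵀ: S₀ = 3·E₁ − E₂, S₁ = −E₁ + 3·E₂, S₂ = 2·E₁ − E₂; reading off coefficients, c₁ = [3, -1, 2] and c₂ = [-1, 3, -1].
Hence T = [2, -3] ⊗ [1, -3] ⊗ [3, -1, 2] + [0, 1] ⊗ [3, 2] ⊗ [-1, 3, -1], so rank(T) ≤ 2.
These bounds meet, so rank(T) = 2.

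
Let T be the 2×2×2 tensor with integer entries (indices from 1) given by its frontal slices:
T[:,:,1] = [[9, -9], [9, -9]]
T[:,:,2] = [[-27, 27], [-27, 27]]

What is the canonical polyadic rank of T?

1

Lower bound: T ≠ 0 (e.g. T[1,1,1] = 9), so rank(T) ≥ 1.
Upper bound: the mode-1 fibre T[:,1,1] = [9, 9] gives a = [1, 1] (primitive direction); the mode-2 fibre T[1,:,1] = [9, -9] gives b = [1, -1]; then c[k] = T[1,1,k] / (a[1]·b[1]) = [9, -27] / 1 = [9, -27].
Expanding [1, 1] ⊗ [1, -1] ⊗ [9, -27] reproduces all 8 entries of T, so T = [1, 1] ⊗ [1, -1] ⊗ [9, -27] and rank(T) ≤ 1.
These bounds meet, so rank(T) = 1.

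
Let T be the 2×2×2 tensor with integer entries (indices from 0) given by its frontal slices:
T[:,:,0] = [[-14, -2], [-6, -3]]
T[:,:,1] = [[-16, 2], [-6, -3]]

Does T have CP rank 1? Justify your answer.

The mode-1 unfolding of T (rows indexed by i, columns by (j,k) = (0,0), (0,1), (1,0), (1,1)) is [[-14, -16, -2, 2], [-6, -6, -3, -3]].
There the 2×2 minor on rows i ∈ {0, 1}, columns (j,k) ∈ {(0,0), (0,1)} is det [[-14, -16], [-6, -6]] = -12 ≠ 0, so this unfolding has rank ≥ 2; CP rank is at least every unfolding rank, so rank(T) ≥ 2.
In particular rank(T) ≥ 2 > 1, so T is not rank-1.

No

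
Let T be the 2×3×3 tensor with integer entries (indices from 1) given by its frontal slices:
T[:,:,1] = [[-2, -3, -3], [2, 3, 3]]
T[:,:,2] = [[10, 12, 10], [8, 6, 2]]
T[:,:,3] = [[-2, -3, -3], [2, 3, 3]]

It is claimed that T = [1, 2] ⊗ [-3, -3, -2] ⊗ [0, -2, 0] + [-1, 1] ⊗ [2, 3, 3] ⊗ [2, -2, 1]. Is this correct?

No

Reconstruct entry (1,1,1) from the claimed factors: Σₗ aₗ[1]bₗ[1]cₗ[1] = (1)·(-3)·(0) + (-1)·(2)·(2) = -4, but T[1,1,1] = -2. The claim is false.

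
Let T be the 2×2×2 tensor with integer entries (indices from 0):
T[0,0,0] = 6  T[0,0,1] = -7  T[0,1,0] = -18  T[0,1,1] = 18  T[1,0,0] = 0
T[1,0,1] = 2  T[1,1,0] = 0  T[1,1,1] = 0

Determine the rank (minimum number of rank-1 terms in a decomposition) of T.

Lower bound: the mode-2 unfolding of T (rows indexed by j, columns by (i,k) = (0,0), (0,1), (1,0), (1,1)) is [[6, -7, 0, 2], [-18, 18, 0, 0]].
There the 2×2 minor on rows j ∈ {0, 1}, columns (i,k) ∈ {(0,0), (0,1)} is det [[6, -7], [-18, 18]] = -18 ≠ 0, so this unfolding has rank ≥ 2; CP rank is at least every unfolding rank, so rank(T) ≥ 2. (This is only a lower bound: in general the CP rank may exceed every unfolding rank, so we still need to exhibit 2 rank-1 terms summing to T.)
Upper bound — finding two terms. Write S_k = T[:,:,k] for the frontal slices: S₀ = [[6, -18], [0, 0]], S₁ = [[-7, 18], [2, 0]].
If T = a₁ ⊗ b₁ ⊗ c₁ + a₂ ⊗ b₂ ⊗ c₂ then each S_k = c₁[k]·a₁b₁ᵀ + c₂[k]·a₂b₂ᵀ. S₀ and S₁ are linearly independent, so a₁b₁ᵀ and a₂b₂ᵀ must span the same plane of matrices: they are the rank-1 matrices of the form x·S₀ + y·S₁.
det(x·S₀ + y·S₁) is 36·xy − 36·y² = 36·(x − y)(y), vanishing at (x:y) = (1:1) and (1:0).
M₁ = S₀ + S₁ = [[-1, 0], [2, 0]] = −[1, -2][1, 0]ᵀ and M₂ = S₀ = [[6, -18], [0, 0]] = 6·[1, 0][1, -3]ᵀ, so take a₁ = [1, -2], b₁ = [1, 0], a₂ = [1, 0], b₂ = [1, -3].
Each slice is an integer combination of E₁ = a₁b₁ᵀ and E₂ = a₂b₂ᵀ: S₀ = 6·E₂, S₁ = −E₁ − 6·E₂; reading off coefficients, c₁ = [0, -1] and c₂ = [6, -6].
Hence T = [1, -2] ⊗ [1, 0] ⊗ [0, -1] + [1, 0] ⊗ [1, -3] ⊗ [6, -6], so rank(T) ≤ 2.
These bounds meet, so rank(T) = 2.

2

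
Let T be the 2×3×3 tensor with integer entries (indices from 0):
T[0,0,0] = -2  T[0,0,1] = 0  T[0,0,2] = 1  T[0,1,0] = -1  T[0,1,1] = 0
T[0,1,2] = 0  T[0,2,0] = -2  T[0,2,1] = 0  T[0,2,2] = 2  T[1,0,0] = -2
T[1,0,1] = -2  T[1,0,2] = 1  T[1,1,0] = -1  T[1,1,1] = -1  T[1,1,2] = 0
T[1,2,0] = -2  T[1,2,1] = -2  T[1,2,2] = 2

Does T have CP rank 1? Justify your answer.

The mode-3 unfolding of T (rows indexed by k, columns by (i,j) = (0,0), (0,1), (0,2), (1,0), (1,1), (1,2)) is [[-2, -1, -2, -2, -1, -2], [0, 0, 0, -2, -1, -2], [1, 0, 2, 1, 0, 2]].
There the 3×3 minor on rows k ∈ {0, 1, 2}, columns (i,j) ∈ {(0,0), (0,1), (1,0)} is det [[-2, -1, -2], [0, 0, -2], [1, 0, 1]] = 2 ≠ 0, so this unfolding has rank ≥ 3; CP rank is at least every unfolding rank, so rank(T) ≥ 3.
In particular rank(T) ≥ 3 > 1, so T is not rank-1.

No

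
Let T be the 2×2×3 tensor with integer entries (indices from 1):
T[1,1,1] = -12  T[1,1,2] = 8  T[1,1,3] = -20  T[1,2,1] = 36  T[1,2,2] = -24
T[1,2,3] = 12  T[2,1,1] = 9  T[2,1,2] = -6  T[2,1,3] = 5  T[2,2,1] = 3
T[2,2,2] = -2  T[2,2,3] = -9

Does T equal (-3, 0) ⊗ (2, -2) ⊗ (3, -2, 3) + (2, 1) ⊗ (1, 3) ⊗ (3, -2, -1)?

No

Reconstruct entry (2,1,1) from the claimed factors: Σₗ aₗ[2]bₗ[1]cₗ[1] = (0)·(2)·(3) + (1)·(1)·(3) = 3, but T[2,1,1] = 9. The claim is false.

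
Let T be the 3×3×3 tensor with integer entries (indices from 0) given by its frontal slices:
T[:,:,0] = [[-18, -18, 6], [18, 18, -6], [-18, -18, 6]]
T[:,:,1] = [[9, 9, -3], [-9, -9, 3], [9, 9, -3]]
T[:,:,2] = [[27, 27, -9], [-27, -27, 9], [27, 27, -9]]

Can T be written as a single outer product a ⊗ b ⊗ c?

Yes

The mode-1 fibre T[:,0,0] = [-18, 18, -18] gives a = [1, -1, 1] (primitive direction); the mode-2 fibre T[0,:,0] = [-18, -18, 6] gives b = [3, 3, -1]; then c[k] = T[0,0,k] / (a[0]·b[0]) = [-18, 9, 27] / 3 = [-6, 3, 9].
Expanding [1, -1, 1] ⊗ [3, 3, -1] ⊗ [-6, 3, 9] reproduces all 27 entries of T, so T = [1, -1, 1] ⊗ [3, 3, -1] ⊗ [-6, 3, 9] and rank(T) ≤ 1.
Equivalently every frontal slice T[:,:,k] is c[k] times the rank-1 matrix [1, -1, 1] ⊗ [3, 3, -1]. So T has rank 1 (it is nonzero).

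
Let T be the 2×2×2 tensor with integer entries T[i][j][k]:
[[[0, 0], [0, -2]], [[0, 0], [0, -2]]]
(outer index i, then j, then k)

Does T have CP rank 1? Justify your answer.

If T = a ⊗ b ⊗ c then every fibre of T is a multiple of the corresponding factor, so read the factors off the fibres through the nonzero entry T[0,1,1] = -2.
The mode-1 fibre T[:,1,1] = [-2, -2] gives a = [1, 1] (primitive direction); the mode-2 fibre T[0,:,1] = [0, -2] gives b = [0, 1]; then c[k] = T[0,1,k] / (a[0]·b[1]) = [0, -2] / 1 = [0, -2].
Expanding [1, 1] ⊗ [0, 1] ⊗ [0, -2] reproduces all 8 entries of T, so T = [1, 1] ⊗ [0, 1] ⊗ [0, -2] and rank(T) ≤ 1.
Equivalently every frontal slice T[:,:,k] is c[k] times the rank-1 matrix [1, 1] ⊗ [0, 1]. So T has rank 1 (it is nonzero).

Yes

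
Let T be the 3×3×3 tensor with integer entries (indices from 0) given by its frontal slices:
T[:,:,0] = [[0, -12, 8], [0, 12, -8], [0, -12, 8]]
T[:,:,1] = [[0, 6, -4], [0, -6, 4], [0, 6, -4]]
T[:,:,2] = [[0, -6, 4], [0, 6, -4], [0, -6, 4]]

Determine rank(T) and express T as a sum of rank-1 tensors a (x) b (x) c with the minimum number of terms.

rank(T) = 1

Lower bound: T ≠ 0 (e.g. T[0,1,0] = -12), so rank(T) ≥ 1.
Upper bound: the mode-1 fibre T[:,1,0] = [-12, 12, -12] gives a = [1, -1, 1] (primitive direction); the mode-2 fibre T[0,:,0] = [0, -12, 8] gives b = [0, 3, -2]; then c[k] = T[0,1,k] / (a[0]·b[1]) = [-12, 6, -6] / 3 = [-4, 2, -2].
Expanding [1, -1, 1] (x) [0, 3, -2] (x) [-4, 2, -2] reproduces all 27 entries of T, so T = [1, -1, 1] (x) [0, 3, -2] (x) [-4, 2, -2] and rank(T) ≤ 1.
These bounds meet, so rank(T) = 1.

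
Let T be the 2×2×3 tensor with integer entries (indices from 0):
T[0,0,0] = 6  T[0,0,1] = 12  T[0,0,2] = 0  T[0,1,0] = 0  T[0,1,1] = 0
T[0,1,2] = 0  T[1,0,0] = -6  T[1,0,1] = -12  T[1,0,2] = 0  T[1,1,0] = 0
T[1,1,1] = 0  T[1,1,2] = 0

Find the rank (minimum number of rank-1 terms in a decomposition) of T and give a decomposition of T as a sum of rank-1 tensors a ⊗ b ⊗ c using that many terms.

rank(T) = 1

Lower bound: T ≠ 0 (e.g. T[0,0,0] = 6), so rank(T) ≥ 1.
Upper bound: the mode-1 fibre T[:,0,0] = [6, -6] gives a = [1, -1] (primitive direction); the mode-2 fibre T[0,:,0] = [6, 0] gives b = [1, 0]; then c[k] = T[0,0,k] / (a[0]·b[0]) = [6, 12, 0] / 1 = [6, 12, 0].
Expanding [1, -1] ⊗ [1, 0] ⊗ [6, 12, 0] reproduces all 12 entries of T, so T = [1, -1] ⊗ [1, 0] ⊗ [6, 12, 0] and rank(T) ≤ 1.
These bounds meet, so rank(T) = 1.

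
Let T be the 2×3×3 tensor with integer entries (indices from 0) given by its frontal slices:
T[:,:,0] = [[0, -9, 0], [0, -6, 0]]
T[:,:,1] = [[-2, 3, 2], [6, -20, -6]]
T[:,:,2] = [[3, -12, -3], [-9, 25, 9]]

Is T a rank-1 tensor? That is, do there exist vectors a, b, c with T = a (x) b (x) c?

No

The mode-1 unfolding of T (rows indexed by i, columns by (j,k) = (0,0), (0,1), (0,2), (1,0), (1,1), (1,2), (2,0), (2,1), (2,2)) is [[0, -2, 3, -9, 3, -12, 0, 2, -3], [0, 6, -9, -6, -20, 25, 0, -6, 9]].
There the 2×2 minor on rows i ∈ {0, 1}, columns (j,k) ∈ {(0,1), (1,0)} is det [[-2, -9], [6, -6]] = 66 ≠ 0, so this unfolding has rank ≥ 2; CP rank is at least every unfolding rank, so rank(T) ≥ 2.
In particular rank(T) ≥ 2 > 1, so T is not rank-1.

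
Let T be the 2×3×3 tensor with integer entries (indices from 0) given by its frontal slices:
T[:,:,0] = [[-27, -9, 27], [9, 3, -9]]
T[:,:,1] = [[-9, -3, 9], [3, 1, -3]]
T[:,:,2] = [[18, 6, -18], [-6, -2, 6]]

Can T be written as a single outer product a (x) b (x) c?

If T = a (x) b (x) c then every fibre of T is a multiple of the corresponding factor, so read the factors off the fibres through the nonzero entry T[0,0,0] = -27.
The mode-1 fibre T[:,0,0] = [-27, 9] gives a = (3, -1) (primitive direction); the mode-2 fibre T[0,:,0] = [-27, -9, 27] gives b = (3, 1, -3); then c[k] = T[0,0,k] / (a[0]·b[0]) = [-27, -9, 18] / 9 = (-3, -1, 2).
Expanding (3, -1) (x) (3, 1, -3) (x) (-3, -1, 2) reproduces all 18 entries of T, so T = (3, -1) (x) (3, 1, -3) (x) (-3, -1, 2) and rank(T) ≤ 1.
Equivalently every frontal slice T[:,:,k] is c[k] times the rank-1 matrix (3, -1) (x) (3, 1, -3). So T has rank 1 (it is nonzero).

Yes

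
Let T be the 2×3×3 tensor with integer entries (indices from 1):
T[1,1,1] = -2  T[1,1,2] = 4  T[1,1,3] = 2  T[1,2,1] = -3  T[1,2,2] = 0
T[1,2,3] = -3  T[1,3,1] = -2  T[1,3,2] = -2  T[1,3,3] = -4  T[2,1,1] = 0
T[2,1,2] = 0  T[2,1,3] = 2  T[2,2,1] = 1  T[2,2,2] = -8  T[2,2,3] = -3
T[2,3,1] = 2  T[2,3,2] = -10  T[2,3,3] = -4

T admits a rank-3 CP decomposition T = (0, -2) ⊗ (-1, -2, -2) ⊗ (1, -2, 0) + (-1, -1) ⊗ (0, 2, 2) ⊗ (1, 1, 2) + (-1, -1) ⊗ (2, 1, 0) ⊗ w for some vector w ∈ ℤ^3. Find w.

w = (1, -2, -1)

Subtract the known terms from T to get the rank-1 residual R = (-1, -1) ⊗ (2, 1, 0) ⊗ w, so R[i,j,k] = a[i]·b[j]·w[k]. Pick indices with nonzero a[1]·b[1] = (-1)·(2) = -2. Only the fibre through (1,1,·) is needed: R[1,1,:] = T[1,1,:] − Σₗ aₗ[1]bₗ[1]cₗ = [-2, 4, 2] − (0)·(-1)·(1, -2, 0) − (-1)·(0)·(1, 1, 2) = [-2, 4, 2]. Then w[k] = R[1,1,k] / -2 for each k, giving w = [-2, 4, 2] / -2 = (1, -2, -1).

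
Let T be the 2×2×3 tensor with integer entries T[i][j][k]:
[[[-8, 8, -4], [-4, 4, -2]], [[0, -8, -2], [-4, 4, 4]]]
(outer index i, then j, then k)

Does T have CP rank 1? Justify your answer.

The mode-3 unfolding of T (rows indexed by k, columns by (i,j) = (0,0), (0,1), (1,0), (1,1)) is [[-8, -4, 0, -4], [8, 4, -8, 4], [-4, -2, -2, 4]].
There the 3×3 minor on rows k ∈ {0, 1, 2}, columns (i,j) ∈ {(0,0), (1,0), (1,1)} is det [[-8, 0, -4], [8, -8, 4], [-4, -2, 4]] = 384 ≠ 0, so this unfolding has rank ≥ 3; CP rank is at least every unfolding rank, so rank(T) ≥ 3.
In particular rank(T) ≥ 3 > 1, so T is not rank-1.

No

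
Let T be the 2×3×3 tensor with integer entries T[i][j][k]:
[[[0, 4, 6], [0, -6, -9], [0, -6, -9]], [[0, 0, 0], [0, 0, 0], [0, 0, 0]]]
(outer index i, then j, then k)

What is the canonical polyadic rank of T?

1

Lower bound: T ≠ 0 (e.g. T[0,0,1] = 4), so rank(T) ≥ 1.
Upper bound: if T = a ⊗ b ⊗ c then every fibre of T is a multiple of the corresponding factor, so read the factors off the fibres through the nonzero entry T[0,0,1] = 4.
The mode-1 fibre T[:,0,1] = [4, 0] gives a = [1, 0] (primitive direction); the mode-2 fibre T[0,:,1] = [4, -6, -6] gives b = [2, -3, -3]; then c[k] = T[0,0,k] / (a[0]·b[0]) = [0, 4, 6] / 2 = [0, 2, 3].
Expanding [1, 0] ⊗ [2, -3, -3] ⊗ [0, 2, 3] reproduces all 18 entries of T, so T = [1, 0] ⊗ [2, -3, -3] ⊗ [0, 2, 3] and rank(T) ≤ 1.
These bounds meet, so rank(T) = 1.
Check entry T[0,2,0] = 0: (1)·(-3)·(0) = 0.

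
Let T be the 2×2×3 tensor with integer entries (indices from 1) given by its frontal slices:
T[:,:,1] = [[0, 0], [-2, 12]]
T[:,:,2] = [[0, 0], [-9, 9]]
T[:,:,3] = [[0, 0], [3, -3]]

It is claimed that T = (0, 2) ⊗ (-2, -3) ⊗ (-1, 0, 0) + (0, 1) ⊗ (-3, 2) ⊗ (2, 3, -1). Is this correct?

No

Reconstruct entry (2,2,1) from the claimed factors: Σₗ aₗ[2]bₗ[2]cₗ[1] = (2)·(-3)·(-1) + (1)·(2)·(2) = 10, but T[2,2,1] = 12. The claim is false.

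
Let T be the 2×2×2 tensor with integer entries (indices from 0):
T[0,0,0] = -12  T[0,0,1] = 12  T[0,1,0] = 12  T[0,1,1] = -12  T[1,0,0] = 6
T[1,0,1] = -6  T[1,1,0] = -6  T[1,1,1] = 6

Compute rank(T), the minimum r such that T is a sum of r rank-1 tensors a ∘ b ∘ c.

Lower bound: T ≠ 0 (e.g. T[0,0,0] = -12), so rank(T) ≥ 1.
Upper bound: if T = a ∘ b ∘ c then every fibre of T is a multiple of the corresponding factor, so read the factors off the fibres through the nonzero entry T[0,0,0] = -12.
The mode-1 fibre T[:,0,0] = [-12, 6] gives a = [2, -1] (primitive direction); the mode-2 fibre T[0,:,0] = [-12, 12] gives b = [1, -1]; then c[k] = T[0,0,k] / (a[0]·b[0]) = [-12, 12] / 2 = [-6, 6].
Expanding [2, -1] ∘ [1, -1] ∘ [-6, 6] reproduces all 8 entries of T, so T = [2, -1] ∘ [1, -1] ∘ [-6, 6] and rank(T) ≤ 1.
These bounds meet, so rank(T) = 1.

1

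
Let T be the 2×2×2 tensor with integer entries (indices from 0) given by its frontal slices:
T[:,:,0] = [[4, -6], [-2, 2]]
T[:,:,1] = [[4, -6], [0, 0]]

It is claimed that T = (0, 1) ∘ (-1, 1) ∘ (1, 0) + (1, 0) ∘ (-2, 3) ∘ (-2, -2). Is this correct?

No

Reconstruct entry (1,0,0) from the claimed factors: Σₗ aₗ[1]bₗ[0]cₗ[0] = (1)·(-1)·(1) + (0)·(-2)·(-2) = -1, but T[1,0,0] = -2. The claim is false.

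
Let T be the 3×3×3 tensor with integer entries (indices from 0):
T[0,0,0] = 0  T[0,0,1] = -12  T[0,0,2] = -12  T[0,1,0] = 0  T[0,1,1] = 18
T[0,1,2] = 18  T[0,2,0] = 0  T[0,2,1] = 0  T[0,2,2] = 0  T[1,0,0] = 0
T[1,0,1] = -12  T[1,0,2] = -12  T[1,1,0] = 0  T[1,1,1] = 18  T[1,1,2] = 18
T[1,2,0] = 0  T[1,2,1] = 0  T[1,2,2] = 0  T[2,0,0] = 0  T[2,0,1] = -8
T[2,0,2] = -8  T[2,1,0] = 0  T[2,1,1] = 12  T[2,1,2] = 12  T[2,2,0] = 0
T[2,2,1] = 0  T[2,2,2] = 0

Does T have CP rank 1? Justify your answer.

If T = a ⊗ b ⊗ c then every fibre of T is a multiple of the corresponding factor, so read the factors off the fibres through the nonzero entry T[0,0,1] = -12.
The mode-1 fibre T[:,0,1] = [-12, -12, -8] gives a = [3, 3, 2] (primitive direction); the mode-2 fibre T[0,:,1] = [-12, 18, 0] gives b = [2, -3, 0]; then c[k] = T[0,0,k] / (a[0]·b[0]) = [0, -12, -12] / 6 = [0, -2, -2].
Expanding [3, 3, 2] ⊗ [2, -3, 0] ⊗ [0, -2, -2] reproduces all 27 entries of T, so T = [3, 3, 2] ⊗ [2, -3, 0] ⊗ [0, -2, -2] and rank(T) ≤ 1.
Equivalently every frontal slice T[:,:,k] is c[k] times the rank-1 matrix [3, 3, 2] ⊗ [2, -3, 0]. So T has rank 1 (it is nonzero).

Yes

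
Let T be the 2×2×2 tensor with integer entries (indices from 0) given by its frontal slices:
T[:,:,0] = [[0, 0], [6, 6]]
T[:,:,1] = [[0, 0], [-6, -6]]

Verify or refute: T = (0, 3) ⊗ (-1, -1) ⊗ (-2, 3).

Reconstruct entry (1,0,1) from the claimed factors: Σₗ aₗ[1]bₗ[0]cₗ[1] = (3)·(-1)·(3) = -9, but T[1,0,1] = -6. The claim is false.

No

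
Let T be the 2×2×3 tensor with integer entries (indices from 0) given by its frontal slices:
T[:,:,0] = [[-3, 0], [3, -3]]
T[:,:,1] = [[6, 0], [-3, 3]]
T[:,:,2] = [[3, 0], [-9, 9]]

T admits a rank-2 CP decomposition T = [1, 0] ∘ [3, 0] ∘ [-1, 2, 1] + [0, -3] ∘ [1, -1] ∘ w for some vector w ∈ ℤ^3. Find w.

Subtract the known terms from T to get the rank-1 residual R = [0, -3] ∘ [1, -1] ∘ w, so R[i,j,k] = a[i]·b[j]·w[k]. Pick indices with nonzero a[1]·b[0] = (-3)·(1) = -3. Only the fibre through (1,0,·) is needed: R[1,0,:] = T[1,0,:] − Σₗ aₗ[1]bₗ[0]cₗ = [3, -3, -9] − (0)·(3)·[-1, 2, 1] = [3, -3, -9]. Then w[k] = R[1,0,k] / -3 for each k, giving w = [3, -3, -9] / -3 = [-1, 1, 3].

w = [-1, 1, 3]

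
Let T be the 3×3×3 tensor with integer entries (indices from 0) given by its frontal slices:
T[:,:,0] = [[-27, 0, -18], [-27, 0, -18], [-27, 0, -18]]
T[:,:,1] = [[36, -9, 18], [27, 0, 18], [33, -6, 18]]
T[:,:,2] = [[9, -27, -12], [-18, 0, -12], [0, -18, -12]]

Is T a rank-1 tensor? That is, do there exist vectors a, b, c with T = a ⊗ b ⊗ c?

No

The mode-3 unfolding of T (rows indexed by k, columns by (i,j) = (0,0), (0,1), (0,2), (1,0), (1,1), (1,2), (2,0), (2,1), (2,2)) is [[-27, 0, -18, -27, 0, -18, -27, 0, -18], [36, -9, 18, 27, 0, 18, 33, -6, 18], [9, -27, -12, -18, 0, -12, 0, -18, -12]].
There the 2×2 minor on rows k ∈ {0, 1}, columns (i,j) ∈ {(0,0), (0,1)} is det [[-27, 0], [36, -9]] = 243 ≠ 0, so this unfolding has rank ≥ 2; CP rank is at least every unfolding rank, so rank(T) ≥ 2.
In particular rank(T) ≥ 2 > 1, so T is not rank-1.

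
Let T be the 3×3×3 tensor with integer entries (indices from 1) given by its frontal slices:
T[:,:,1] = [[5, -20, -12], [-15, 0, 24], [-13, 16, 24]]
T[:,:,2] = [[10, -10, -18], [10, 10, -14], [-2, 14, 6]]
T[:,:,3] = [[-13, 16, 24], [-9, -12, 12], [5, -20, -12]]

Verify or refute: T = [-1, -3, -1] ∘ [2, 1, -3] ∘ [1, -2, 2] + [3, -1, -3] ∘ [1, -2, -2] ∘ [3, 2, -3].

Reconstruct entry (1,1,1) from the claimed factors: Σₗ aₗ[1]bₗ[1]cₗ[1] = (-1)·(2)·(1) + (3)·(1)·(3) = 7, but T[1,1,1] = 5. The claim is false.

No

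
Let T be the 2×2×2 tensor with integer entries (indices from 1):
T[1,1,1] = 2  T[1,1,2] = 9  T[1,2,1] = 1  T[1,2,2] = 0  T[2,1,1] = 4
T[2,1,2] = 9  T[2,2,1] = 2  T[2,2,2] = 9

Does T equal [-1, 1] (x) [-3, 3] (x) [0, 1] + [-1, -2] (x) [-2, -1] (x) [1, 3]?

Yes

Reconstruct entrywise from the claimed factors. For example, T[1,2,2] = 0 and Σₗ aₗ[1]bₗ[2]cₗ[2] = (-1)·(3)·(1) + (-1)·(-1)·(3) = 0; checking all 8 entries, every one matches. The claim holds.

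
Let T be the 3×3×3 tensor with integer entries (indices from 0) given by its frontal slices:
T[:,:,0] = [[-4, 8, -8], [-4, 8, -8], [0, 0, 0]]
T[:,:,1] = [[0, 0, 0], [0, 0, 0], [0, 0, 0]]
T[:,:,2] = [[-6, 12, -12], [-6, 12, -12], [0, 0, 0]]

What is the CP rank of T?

Lower bound: T ≠ 0 (e.g. T[0,0,0] = -4), so rank(T) ≥ 1.
Upper bound: the mode-1 fibre T[:,0,0] = [-4, -4, 0] gives a = (1, 1, 0) (primitive direction); the mode-2 fibre T[0,:,0] = [-4, 8, -8] gives b = (1, -2, 2); then c[k] = T[0,0,k] / (a[0]·b[0]) = [-4, 0, -6] / 1 = (-4, 0, -6).
Expanding (1, 1, 0) ⊗ (1, -2, 2) ⊗ (-4, 0, -6) reproduces all 27 entries of T, so T = (1, 1, 0) ⊗ (1, -2, 2) ⊗ (-4, 0, -6) and rank(T) ≤ 1.
These bounds meet, so rank(T) = 1.

1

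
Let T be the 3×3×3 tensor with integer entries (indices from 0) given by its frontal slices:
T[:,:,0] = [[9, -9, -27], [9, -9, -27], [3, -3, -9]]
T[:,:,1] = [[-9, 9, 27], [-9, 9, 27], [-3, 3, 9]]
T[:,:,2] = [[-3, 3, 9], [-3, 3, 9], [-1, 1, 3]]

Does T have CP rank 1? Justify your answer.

Yes

If T = a ⊗ b ⊗ c then every fibre of T is a multiple of the corresponding factor, so read the factors off the fibres through the nonzero entry T[0,0,0] = 9.
The mode-1 fibre T[:,0,0] = [9, 9, 3] gives a = [3, 3, 1] (primitive direction); the mode-2 fibre T[0,:,0] = [9, -9, -27] gives b = [1, -1, -3]; then c[k] = T[0,0,k] / (a[0]·b[0]) = [9, -9, -3] / 3 = [3, -3, -1].
Expanding [3, 3, 1] ⊗ [1, -1, -3] ⊗ [3, -3, -1] reproduces all 27 entries of T, so T = [3, 3, 1] ⊗ [1, -1, -3] ⊗ [3, -3, -1] and rank(T) ≤ 1.
Equivalently every frontal slice T[:,:,k] is c[k] times the rank-1 matrix [3, 3, 1] ⊗ [1, -1, -3]. So T has rank 1 (it is nonzero).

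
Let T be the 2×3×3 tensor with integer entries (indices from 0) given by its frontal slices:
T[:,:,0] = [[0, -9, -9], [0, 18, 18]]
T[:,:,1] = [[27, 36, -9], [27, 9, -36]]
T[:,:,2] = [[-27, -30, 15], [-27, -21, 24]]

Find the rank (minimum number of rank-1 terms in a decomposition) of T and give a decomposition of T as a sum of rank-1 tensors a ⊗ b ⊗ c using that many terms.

Lower bound: in the mode-1 unfolding of T (rows indexed by i, columns by (j,k)) the 2×2 minor on rows i ∈ {0, 1}, columns (j,k) ∈ {(0,1), (1,0)} is det [[27, -9], [27, 18]] = 729 ≠ 0, so that unfolding has rank ≥ 2 and hence rank(T) ≥ 2 (CP rank is at least every unfolding rank, though it can be larger).
Upper bound: with S_k = T[:,:,k], the two rank-1 terms a₁b₁ᵀ, a₂b₂ᵀ are the rank-1 members of the pencil x·S₀ + y·S₁.
The 2×2 minor of x·S₀ + y·S₁ on rows {0,1}, columns {0,1} is 729·xy − 729·y² = 729·(x − y)(y), vanishing at (x:y) = (1:1) and (1:0).
M₁ = S₀ + S₁ = [[27, 27, -18], [27, 27, -18]] = 9·[1, 1][3, 3, -2]ᵀ and M₂ = S₀ = [[0, -9, -9], [0, 18, 18]] = (-9)·[1, -2][0, 1, 1]ᵀ, so take a₁ = [1, 1], b₁ = [3, 3, -2], a₂ = [1, -2], b₂ = [0, 1, 1].
Each slice is an integer combination of E₁ = a₁b₁ᵀ and E₂ = a₂b₂ᵀ: S₀ = −9·E₂, S₁ = 9·E₁ + 9·E₂, S₂ = −9·E₁ − 3·E₂; reading off coefficients, c₁ = [0, 9, -9] and c₂ = [-9, 9, -3].
Hence T = [1, 1] ⊗ [3, 3, -2] ⊗ [0, 9, -9] + [1, -2] ⊗ [0, 1, 1] ⊗ [-9, 9, -3], so rank(T) ≤ 2.
These bounds meet, so rank(T) = 2.

rank(T) = 2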